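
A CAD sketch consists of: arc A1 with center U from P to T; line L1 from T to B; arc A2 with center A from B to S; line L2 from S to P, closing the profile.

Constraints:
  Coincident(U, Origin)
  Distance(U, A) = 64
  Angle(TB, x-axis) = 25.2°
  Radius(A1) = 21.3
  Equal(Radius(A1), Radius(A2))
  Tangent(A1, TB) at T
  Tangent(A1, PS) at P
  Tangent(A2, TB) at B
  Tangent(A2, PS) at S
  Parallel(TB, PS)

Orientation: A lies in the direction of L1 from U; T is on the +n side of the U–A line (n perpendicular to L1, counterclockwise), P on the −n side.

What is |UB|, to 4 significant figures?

67.45

The slot axis is L1's direction at 25.2°, so u = (cos 25.2°, sin 25.2°) = (0.9048, 0.4258) and n = (−sin 25.2°, cos 25.2°) = (-0.4258, 0.9048). U is at the origin and A lies 64.0 along u from U, so A = 64.0·u = (57.91, 27.25). Tangency of A1 to both parallel lines with radius 21.3 puts T and P at U ± 21.3·n: T = (-9.069, 19.27), P = (9.069, -19.27). Equal radii place B and S the same way about A: B = A + 21.3·n = (48.84, 46.52), S = A − 21.3·n = (66.98, 7.977). Then |UB| = |B − U| = 67.45.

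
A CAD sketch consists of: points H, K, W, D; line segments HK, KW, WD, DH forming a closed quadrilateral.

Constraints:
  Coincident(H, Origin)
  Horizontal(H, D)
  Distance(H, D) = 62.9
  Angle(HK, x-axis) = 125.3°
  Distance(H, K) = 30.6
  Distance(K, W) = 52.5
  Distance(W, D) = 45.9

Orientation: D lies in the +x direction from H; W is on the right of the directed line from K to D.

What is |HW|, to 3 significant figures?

22.7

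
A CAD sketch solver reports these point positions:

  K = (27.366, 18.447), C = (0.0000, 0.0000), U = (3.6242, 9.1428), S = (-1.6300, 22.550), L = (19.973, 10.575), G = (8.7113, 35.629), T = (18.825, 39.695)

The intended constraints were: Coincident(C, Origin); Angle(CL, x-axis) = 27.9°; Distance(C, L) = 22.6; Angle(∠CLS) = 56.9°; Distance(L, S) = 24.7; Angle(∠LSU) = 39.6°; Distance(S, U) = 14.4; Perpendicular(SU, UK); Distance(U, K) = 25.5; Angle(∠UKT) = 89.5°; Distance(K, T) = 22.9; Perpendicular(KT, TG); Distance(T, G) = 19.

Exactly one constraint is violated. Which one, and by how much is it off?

Distance(T, G) = 19 — off by 8.10.

C = (0.00, 0.00) ✓; CL at 27.90° ✓; |CL| = 22.60 ✓; ∠CLS = 56.90° ✓; |LS| = 24.70 ✓; ∠LSU = 39.60° ✓; |SU| = 14.40 ✓; ∠(SU, UK) = 90.00° ✓; |UK| = 25.50 ✓; ∠UKT = 89.50° ✓; |KT| = 22.90 ✓; ∠(KT, TG) = 90.00° ✓; |TG| = 10.90 ✗.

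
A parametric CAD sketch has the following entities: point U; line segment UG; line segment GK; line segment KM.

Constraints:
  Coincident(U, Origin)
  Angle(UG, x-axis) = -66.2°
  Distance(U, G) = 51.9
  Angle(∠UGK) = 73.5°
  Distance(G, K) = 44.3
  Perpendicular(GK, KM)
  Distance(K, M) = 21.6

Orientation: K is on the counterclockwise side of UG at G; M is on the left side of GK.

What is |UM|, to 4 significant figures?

40.83

∠UGK = 73.5°, so GK runs at -66.2° + (180° − 73.5°) = 40.30° from the x-axis; with |GK| = 44.3, K = G + 44.3·(cos 40.30°, sin 40.30°) = (54.73, -18.83). GK is perpendicular to KM; with |KM| = 21.6 on the left of GK, M = K + 21.6·(-0.6468, 0.7627) = (40.76, -2.360). Then |UM| = |M − U| = 40.83.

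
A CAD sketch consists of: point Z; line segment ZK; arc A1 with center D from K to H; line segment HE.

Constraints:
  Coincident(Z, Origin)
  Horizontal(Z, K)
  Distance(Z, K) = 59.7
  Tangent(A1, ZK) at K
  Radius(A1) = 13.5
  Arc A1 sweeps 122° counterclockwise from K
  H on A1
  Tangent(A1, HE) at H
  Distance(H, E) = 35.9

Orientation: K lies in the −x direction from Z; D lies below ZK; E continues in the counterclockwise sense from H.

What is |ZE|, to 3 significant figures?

73.0

Z is at the origin; ZK is horizontal with |ZK| = 59.7 and K on the −x side, so K = (-59.7, 0.00). The tangent condition forces DK to be normal to ZK, so D = K + (0, -13.5) = (-59.7, -13.5). On A1, K sits at bearing 90° from D; a 122° counterclockwise sweep puts H at bearing 212°, so H = D + 13.5·(cos 212°, sin 212°) = (-71.1, -20.7). A1 meets HE tangentially, so DH is at right angles to HE, so HE runs along (−sin 212°, cos 212°); with |HE| = 35.9, E = (-52.1, -51.1). Then |ZE| = |E − Z| = 73.0.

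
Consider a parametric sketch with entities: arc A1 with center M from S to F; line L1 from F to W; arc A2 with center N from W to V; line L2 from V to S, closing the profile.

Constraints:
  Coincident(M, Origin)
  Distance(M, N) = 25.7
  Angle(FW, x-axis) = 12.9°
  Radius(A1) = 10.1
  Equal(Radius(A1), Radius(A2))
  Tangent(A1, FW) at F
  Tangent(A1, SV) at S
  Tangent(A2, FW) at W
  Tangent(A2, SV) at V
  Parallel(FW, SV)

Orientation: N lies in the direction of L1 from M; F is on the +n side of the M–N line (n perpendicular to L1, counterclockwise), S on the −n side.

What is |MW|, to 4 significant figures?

27.61

The slot axis is L1's direction at 12.9°, so u = (cos 12.9°, sin 12.9°) = (0.9748, 0.2233) and n = (−sin 12.9°, cos 12.9°) = (-0.2233, 0.9748). M is at the origin and N lies 25.7 along u from M, so N = 25.7·u = (25.05, 5.738). Tangency of A1 to both parallel lines with radius 10.1 puts F and S at M ± 10.1·n: F = (-2.255, 9.845), S = (2.255, -9.845). Equal radii place W and V the same way about N: W = N + 10.1·n = (22.80, 15.58), V = N − 10.1·n = (27.31, -4.108). Then |MW| = |W − M| = 27.61.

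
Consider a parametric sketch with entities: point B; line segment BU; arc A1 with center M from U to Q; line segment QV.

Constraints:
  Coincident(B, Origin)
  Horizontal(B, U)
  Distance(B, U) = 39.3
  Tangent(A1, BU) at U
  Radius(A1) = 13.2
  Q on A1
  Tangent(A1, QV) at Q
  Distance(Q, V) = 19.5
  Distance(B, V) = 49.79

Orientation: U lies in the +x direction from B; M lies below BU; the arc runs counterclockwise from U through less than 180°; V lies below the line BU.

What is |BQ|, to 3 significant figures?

32.5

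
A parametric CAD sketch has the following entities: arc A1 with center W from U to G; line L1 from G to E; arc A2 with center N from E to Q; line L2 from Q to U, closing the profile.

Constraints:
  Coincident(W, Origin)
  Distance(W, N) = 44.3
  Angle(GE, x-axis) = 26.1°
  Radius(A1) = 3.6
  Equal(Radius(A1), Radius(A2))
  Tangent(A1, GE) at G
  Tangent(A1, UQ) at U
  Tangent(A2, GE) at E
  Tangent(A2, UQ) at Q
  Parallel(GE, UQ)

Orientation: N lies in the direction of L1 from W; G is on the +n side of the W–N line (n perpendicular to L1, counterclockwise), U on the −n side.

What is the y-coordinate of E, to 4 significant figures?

22.72

The slot axis is L1's direction at 26.1°, so u = (cos 26.1°, sin 26.1°) = (0.8980, 0.4399) and n = (−sin 26.1°, cos 26.1°) = (-0.4399, 0.8980). W is at the origin and N lies 44.3 along u from W, so N = 44.3·u = (39.78, 19.49). Tangency of A1 to both parallel lines with radius 3.6 puts G and U at W ± 3.6·n: G = (-1.584, 3.233), U = (1.584, -3.233). Equal radii place E and Q the same way about N: E = N + 3.6·n = (38.20, 22.72), Q = N − 3.6·n = (41.37, 16.26). So E.y = 22.72.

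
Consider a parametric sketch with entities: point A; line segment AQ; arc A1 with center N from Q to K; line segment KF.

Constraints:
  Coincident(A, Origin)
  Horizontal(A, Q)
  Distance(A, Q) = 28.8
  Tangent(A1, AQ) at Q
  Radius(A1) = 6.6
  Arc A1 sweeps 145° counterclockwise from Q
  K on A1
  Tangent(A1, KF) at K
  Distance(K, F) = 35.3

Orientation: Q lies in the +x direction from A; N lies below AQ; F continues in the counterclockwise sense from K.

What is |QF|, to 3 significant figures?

40.9

A is at the origin; AQ is horizontal with |AQ| = 28.8 and Q on the +x side, so Q = (28.8, 0.00). Since A1 is tangent to AQ there, NQ ⟂ AQ, so N = Q + (0, -6.6) = (28.8, -6.60). On A1, Q sits at bearing 90° from N; a 145° counterclockwise sweep puts K at bearing 235°, so K = N + 6.6·(cos 235°, sin 235°) = (25.0, -12.0). The tangent condition forces NK to be normal to KF, so KF runs along (−sin 235°, cos 235°); with |KF| = 35.3, F = (53.9, -32.3). Then |QF| = |F − Q| = 40.9.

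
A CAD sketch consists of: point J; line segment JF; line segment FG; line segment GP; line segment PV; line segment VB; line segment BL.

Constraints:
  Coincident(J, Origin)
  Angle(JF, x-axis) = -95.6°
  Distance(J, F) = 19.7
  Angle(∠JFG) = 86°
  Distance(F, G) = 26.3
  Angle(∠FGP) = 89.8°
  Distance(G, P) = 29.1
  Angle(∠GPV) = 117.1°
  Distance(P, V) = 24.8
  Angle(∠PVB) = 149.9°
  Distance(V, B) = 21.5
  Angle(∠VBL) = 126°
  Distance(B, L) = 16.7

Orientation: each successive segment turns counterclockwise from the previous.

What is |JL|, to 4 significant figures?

28.33

J is at the origin; JF runs at -95.6° with length 19.7, so F = (-1.922, -19.61). ∠JFG = 86.0° gives FG at -1.600° from the x-axis; with |FG| = 26.3, G = (24.37, -20.34). ∠FGP = 89.8° gives GP at 88.60° from the x-axis; with |GP| = 29.1, P = (25.08, 8.751). ∠GPV = 117.1° gives PV at 151.5° from the x-axis; with |PV| = 24.8, V = (3.284, 20.58). ∠PVB = 149.9° gives VB at -178.4° from the x-axis; with |VB| = 21.5, B = (-18.21, 19.98). ∠VBL = 126.0° gives BL at -124.4° from the x-axis; with |BL| = 16.7, L = (-27.64, 6.205). Then |JL| = |L − J| = 28.33.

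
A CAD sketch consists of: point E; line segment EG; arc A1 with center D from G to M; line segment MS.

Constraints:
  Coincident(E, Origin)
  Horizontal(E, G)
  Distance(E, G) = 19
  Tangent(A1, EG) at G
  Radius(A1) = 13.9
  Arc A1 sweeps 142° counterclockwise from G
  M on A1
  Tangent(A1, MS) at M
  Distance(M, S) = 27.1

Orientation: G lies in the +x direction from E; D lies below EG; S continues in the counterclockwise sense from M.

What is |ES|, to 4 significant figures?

52.31

E is at the origin; E and G share the same y with |EG| = 19.0 and G on the +x side, so G = (19.00, 0.000). Since A1 is tangent to EG there, DG ⟂ EG, so D = G + (0, -13.9) = (19.00, -13.90). On A1, G sits at bearing 90° from D; a 142° counterclockwise sweep puts M at bearing 232°, so M = D + 13.9·(cos 232°, sin 232°) = (10.44, -24.85). The tangent condition forces DM to be normal to MS, so MS runs along (−sin 232°, cos 232°); with |MS| = 27.1, S = (31.80, -41.54). Then |ES| = |S − E| = 52.31.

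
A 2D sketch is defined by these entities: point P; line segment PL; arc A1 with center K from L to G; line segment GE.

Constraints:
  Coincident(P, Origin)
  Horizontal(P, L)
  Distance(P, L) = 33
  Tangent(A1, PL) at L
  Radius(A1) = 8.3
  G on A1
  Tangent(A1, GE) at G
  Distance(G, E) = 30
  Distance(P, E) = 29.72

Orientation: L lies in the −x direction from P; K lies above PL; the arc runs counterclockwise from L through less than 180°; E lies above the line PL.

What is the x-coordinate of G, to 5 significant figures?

-26.168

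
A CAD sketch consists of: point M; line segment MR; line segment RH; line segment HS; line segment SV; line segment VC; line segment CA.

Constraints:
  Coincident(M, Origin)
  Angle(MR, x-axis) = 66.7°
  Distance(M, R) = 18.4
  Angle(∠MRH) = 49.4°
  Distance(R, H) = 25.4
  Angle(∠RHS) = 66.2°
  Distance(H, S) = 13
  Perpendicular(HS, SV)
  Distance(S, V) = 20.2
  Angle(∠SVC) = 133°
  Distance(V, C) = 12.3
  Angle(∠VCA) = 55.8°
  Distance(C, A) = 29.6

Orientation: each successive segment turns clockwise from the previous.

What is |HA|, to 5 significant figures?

0.84507

∠SVC = 133.0° gives VC at 45.300° from the x-axis; with |VC| = 12.3, C = (13.304, 22.494). ∠VCA = 55.8° gives CA at -78.900° from the x-axis; with |CA| = 29.6, A = (19.003, -6.5519). Then |HA| = |A − H| = 0.84507.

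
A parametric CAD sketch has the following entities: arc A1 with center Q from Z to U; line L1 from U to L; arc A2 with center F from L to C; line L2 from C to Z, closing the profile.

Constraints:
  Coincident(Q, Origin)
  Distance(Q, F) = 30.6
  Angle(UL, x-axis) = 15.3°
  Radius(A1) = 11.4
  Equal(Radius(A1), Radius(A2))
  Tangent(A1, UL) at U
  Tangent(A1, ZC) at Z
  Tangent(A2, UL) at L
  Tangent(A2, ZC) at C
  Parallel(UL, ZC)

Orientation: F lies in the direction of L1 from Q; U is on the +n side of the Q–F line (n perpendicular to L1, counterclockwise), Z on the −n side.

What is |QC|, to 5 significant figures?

32.655

The slot axis is L1's direction at 15.3°, so u = (cos 15.3°, sin 15.3°) = (0.96456, 0.26387) and n = (−sin 15.3°, cos 15.3°) = (-0.26387, 0.96456). Q is at the origin and F lies 30.6 along u from Q, so F = 30.6·u = (29.515, 8.0745). Tangency of A1 to both parallel lines with radius 11.4 puts U and Z at Q ± 11.4·n: U = (-3.0082, 10.996), Z = (3.0082, -10.996). Equal radii place L and C the same way about F: L = F + 11.4·n = (26.507, 19.070), C = F − 11.4·n = (32.524, -2.9214). Then |QC| = |C − Q| = 32.655.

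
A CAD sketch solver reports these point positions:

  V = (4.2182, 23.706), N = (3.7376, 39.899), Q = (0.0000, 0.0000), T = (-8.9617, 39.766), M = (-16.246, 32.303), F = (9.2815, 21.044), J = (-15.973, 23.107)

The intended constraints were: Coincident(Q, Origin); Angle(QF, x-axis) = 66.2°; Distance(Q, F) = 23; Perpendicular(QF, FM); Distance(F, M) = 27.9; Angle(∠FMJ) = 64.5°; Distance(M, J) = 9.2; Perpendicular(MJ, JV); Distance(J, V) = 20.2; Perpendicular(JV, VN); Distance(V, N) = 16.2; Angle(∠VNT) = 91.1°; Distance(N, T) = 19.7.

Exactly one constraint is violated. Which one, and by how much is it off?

Distance(N, T) = 19.7 — off by 7.00.

Q = (0.00, 0.00) ✓; QF at 66.20° ✓; |QF| = 23.00 ✓; ∠(QF, FM) = 90.00° ✓; |FM| = 27.90 ✓; ∠FMJ = 64.50° ✓; |MJ| = 9.200 ✓; ∠(MJ, JV) = 90.00° ✓; |JV| = 20.20 ✓; ∠(JV, VN) = 90.00° ✓; |VN| = 16.20 ✓; ∠VNT = 91.10° ✓; |NT| = 12.70 ✗.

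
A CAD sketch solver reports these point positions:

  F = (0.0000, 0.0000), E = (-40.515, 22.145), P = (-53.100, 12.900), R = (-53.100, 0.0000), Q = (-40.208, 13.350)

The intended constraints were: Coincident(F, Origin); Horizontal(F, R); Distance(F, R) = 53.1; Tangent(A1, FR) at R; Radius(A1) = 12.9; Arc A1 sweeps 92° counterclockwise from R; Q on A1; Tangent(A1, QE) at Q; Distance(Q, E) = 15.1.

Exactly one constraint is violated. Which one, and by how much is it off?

Distance(Q, E) = 15.1 — off by 6.30.

F = (0.00, 0.00) ✓; F.y = 0.00, R.y = 0.00 ✓; |FR| = 53.10 ✓; ∠(PR, RF) = 90.00° ✓; |PR| = 12.90 ✓; bearing(P→Q) − bearing(P→R) = 92.00° ✓; |PQ| = 12.90 ✓; ∠(PQ, QE) = 90.00° ✓; |QE| = 8.800 ✗.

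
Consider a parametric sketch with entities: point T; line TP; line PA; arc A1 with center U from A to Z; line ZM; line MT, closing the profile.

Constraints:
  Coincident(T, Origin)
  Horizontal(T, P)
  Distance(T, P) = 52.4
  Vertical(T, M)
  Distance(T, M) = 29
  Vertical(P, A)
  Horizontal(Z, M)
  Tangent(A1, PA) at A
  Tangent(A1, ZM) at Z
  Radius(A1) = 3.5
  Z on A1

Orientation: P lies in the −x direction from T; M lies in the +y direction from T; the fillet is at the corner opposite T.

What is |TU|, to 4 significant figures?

55.15

T is at the origin; TP is horizontal with |TP| = 52.4 and P on the −x side, so P = (-52.40, 0.000). TM is vertical with |TM| = 29.0 and M on the +y side, so M = (0.000, 29.00). The virtual corner opposite T is at (-52.40, 29.00). Since A1 is tangent to PA there, UA ⟂ PA and tangency of A1 to ZM means the radius UZ is perpendicular to ZM, with radius 3.5, so the center U sits 3.5 in from both sides at U = (-48.90, 25.50). Then |TU| = |U − T| = 55.15.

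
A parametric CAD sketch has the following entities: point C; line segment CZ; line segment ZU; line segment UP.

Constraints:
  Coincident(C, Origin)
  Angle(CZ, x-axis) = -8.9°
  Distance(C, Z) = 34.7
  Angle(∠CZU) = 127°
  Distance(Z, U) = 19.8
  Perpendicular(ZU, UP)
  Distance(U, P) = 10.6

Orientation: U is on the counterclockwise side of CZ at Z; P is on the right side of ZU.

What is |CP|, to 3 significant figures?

55.9

C is at the origin; CZ runs at -8.9° with length 34.7, so Z = 34.7·(cos -8.9°, sin -8.9°) = (34.3, -5.37). ∠CZU = 127.0°, so ZU runs at -8.9° + (180° − 127.0°) = 44.1° from the x-axis; with |ZU| = 19.8, U = Z + 19.8·(cos 44.1°, sin 44.1°) = (48.5, 8.41). The perpendicularity gives UP at right angles to ZU; with |UP| = 10.6 on the right of ZU, P = U + 10.6·(0.696, -0.718) = (55.9, 0.798). Then |CP| = |P − C| = 55.9.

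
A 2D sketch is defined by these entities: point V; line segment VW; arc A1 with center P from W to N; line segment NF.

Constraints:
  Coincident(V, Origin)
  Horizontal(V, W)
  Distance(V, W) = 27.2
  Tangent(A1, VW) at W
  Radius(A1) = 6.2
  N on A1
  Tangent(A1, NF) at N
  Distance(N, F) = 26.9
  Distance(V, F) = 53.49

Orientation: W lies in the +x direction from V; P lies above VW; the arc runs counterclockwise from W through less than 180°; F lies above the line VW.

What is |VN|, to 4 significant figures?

32.51

V is at the origin; VW is horizontal with |VW| = 27.2 and W on the +x side, so W = (27.20, 0.000). Tangency of A1 to VW means the radius PW is perpendicular to VW, so P = W + (0, 6.2) = (27.20, 6.200). Since PN ⟂ NF (tangency), |PF| = √(6.2² + 26.9²) = 27.61 regardless of where N sits on A1. So F lies on both circle(V, 53.49) and circle(P, 27.61); the above-VW intersection is F = (47.13, 25.31). N is the foot of the tangent from F: N = (32.39, 2.803).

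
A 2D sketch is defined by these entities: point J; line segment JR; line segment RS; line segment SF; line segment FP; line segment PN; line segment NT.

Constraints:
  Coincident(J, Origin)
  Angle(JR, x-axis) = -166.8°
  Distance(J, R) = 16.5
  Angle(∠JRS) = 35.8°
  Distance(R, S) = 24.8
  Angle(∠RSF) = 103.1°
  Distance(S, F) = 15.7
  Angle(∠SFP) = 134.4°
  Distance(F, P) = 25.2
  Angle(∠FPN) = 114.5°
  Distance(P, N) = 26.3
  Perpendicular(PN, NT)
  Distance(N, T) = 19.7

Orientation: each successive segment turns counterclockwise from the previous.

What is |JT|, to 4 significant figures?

22.18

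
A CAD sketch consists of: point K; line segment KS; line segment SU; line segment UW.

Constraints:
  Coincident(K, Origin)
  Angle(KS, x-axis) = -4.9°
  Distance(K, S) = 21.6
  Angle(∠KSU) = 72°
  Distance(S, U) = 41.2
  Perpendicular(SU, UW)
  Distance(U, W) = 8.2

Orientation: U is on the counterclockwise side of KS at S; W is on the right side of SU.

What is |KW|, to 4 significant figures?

44.92

∠KSU = 72.0°, so SU runs at -4.9° + (180° − 72.0°) = 103.1° from the x-axis; with |SU| = 41.2, U = S + 41.2·(cos 103.1°, sin 103.1°) = (12.18, 38.28). SU is perpendicular to UW; with |UW| = 8.2 on the right of SU, W = U + 8.2·(0.9740, 0.2267) = (20.17, 40.14). Then |KW| = |W − K| = 44.92.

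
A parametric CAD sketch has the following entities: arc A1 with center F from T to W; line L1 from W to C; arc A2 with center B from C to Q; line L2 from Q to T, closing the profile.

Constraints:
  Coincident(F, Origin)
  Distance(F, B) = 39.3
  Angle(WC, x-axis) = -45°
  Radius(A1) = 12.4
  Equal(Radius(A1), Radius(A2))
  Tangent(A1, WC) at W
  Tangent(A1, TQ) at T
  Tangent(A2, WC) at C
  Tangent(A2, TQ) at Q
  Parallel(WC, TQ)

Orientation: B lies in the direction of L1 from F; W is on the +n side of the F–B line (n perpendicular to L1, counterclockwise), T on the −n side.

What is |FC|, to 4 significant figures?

41.21

Tangency of A1 to both parallel lines with radius 12.4 puts W and T at F ± 12.4·n: W = (8.768, 8.768), T = (-8.768, -8.768). Equal radii place C and Q the same way about B: C = B + 12.4·n = (36.56, -19.02), Q = B − 12.4·n = (19.02, -36.56). Then |FC| = |C − F| = 41.21.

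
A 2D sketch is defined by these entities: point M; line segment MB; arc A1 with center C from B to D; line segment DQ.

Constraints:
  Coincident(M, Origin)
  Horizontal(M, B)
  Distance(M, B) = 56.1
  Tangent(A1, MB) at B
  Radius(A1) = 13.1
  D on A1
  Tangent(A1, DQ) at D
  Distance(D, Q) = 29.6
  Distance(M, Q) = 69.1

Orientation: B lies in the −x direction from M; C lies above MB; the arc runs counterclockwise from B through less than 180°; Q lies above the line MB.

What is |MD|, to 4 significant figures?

46.75

M is at the origin; MB is horizontal with |MB| = 56.1 and B on the −x side, so B = (-56.10, 0.000). A1 meets MB tangentially, so CB is at right angles to MB, so C = B + (0, 13.1) = (-56.10, 13.10). Since CD ⟂ DQ (tangency), |CQ| = √(13.1² + 29.6²) = 32.37 regardless of where D sits on A1. So Q lies on both circle(M, 69.1) and circle(C, 32.37); the above-MB intersection is Q = (-52.23, 45.24). D is the foot of the tangent from Q: D = (-43.57, 16.93).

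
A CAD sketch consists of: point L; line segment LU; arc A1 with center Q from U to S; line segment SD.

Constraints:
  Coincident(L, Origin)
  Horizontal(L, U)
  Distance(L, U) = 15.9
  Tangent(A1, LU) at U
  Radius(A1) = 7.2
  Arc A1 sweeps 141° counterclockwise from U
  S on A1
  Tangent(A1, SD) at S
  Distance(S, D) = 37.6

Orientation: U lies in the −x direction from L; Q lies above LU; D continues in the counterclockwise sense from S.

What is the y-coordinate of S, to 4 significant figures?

12.80

Tangency of A1 to LU means the radius QU is perpendicular to LU, so Q = U + (0, 7.2) = (-15.90, 7.200). On A1, U sits at bearing -90° from Q; a 141° counterclockwise sweep puts S at bearing 51°, so S = Q + 7.2·(cos 51°, sin 51°) = (-11.37, 12.80). So S.y = 12.80.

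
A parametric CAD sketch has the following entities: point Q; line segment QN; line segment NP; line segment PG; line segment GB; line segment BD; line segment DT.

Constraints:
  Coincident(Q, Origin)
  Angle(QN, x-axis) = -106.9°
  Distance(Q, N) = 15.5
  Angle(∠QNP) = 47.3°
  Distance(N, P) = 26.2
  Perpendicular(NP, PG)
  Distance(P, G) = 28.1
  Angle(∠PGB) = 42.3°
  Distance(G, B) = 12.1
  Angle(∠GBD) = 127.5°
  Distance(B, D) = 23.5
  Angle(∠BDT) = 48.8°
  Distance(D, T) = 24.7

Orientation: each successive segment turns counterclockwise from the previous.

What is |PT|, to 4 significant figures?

19.12

Q is at the origin; QN runs at -106.9° with length 15.5, so N = (-4.506, -14.83). ∠QNP = 47.3° gives NP at 25.80° from the x-axis; with |NP| = 26.2, P = (19.08, -3.428). The perpendicularity gives PG at right angles to NP, so PG runs at 115.8°; with |PG| = 28.1, G = (6.852, 21.87). ∠PGB = 42.3° gives GB at -106.5° from the x-axis; with |GB| = 12.1, B = (3.416, 10.27). ∠GBD = 127.5° gives BD at -54.00° from the x-axis; with |BD| = 23.5, D = (17.23, -8.742). ∠BDT = 48.8° gives DT at 77.20° from the x-axis; with |DT| = 24.7, T = (22.70, 15.34). Then |PT| = |T − P| = 19.12.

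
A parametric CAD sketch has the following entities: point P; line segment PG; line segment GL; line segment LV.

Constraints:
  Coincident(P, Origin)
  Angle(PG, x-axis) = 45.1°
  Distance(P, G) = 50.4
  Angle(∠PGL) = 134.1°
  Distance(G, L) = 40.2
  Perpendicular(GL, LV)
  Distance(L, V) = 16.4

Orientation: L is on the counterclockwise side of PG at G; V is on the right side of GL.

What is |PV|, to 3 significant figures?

91.8

∠PGL = 134.1°, so GL runs at 45.1° + (180° − 134.1°) = 91.0° from the x-axis; with |GL| = 40.2, L = G + 40.2·(cos 91.0°, sin 91.0°) = (34.9, 75.9). GL ⟂ LV; with |LV| = 16.4 on the right of GL, V = L + 16.4·(1.00, 0.0175) = (51.3, 76.2). Then |PV| = |V − P| = 91.8.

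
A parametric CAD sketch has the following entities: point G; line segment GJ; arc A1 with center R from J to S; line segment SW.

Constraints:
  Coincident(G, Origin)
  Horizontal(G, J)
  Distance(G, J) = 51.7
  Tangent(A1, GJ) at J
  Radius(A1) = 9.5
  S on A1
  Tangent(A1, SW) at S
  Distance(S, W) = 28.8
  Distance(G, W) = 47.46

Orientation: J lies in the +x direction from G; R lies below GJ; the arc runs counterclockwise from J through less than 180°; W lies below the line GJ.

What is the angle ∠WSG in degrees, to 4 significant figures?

79.76°

Checks: |RS| = 9.500 ✓; ∠(RS, SW) = 90.00° ✓; |SW| = 28.80 ✓; |GW| = 47.46 ✓.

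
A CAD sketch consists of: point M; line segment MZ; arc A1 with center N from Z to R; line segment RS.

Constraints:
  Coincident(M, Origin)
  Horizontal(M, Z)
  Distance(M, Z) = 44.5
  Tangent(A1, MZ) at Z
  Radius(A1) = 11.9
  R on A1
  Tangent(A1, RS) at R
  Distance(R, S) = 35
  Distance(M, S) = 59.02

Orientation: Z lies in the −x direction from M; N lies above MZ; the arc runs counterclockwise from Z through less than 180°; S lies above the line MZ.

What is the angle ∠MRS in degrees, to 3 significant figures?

115°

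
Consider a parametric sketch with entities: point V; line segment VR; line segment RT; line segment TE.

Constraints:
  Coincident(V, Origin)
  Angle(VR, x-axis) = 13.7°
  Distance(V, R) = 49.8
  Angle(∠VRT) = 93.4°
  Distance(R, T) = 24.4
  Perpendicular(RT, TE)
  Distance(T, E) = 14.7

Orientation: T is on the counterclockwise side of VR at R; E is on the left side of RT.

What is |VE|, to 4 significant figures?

44.43

V is at the origin; VR runs at 13.7° with length 49.8, so R = 49.8·(cos 13.7°, sin 13.7°) = (48.38, 11.79). ∠VRT = 93.4°, so RT runs at 13.7° + (180° − 93.4°) = 100.3° from the x-axis; with |RT| = 24.4, T = R + 24.4·(cos 100.3°, sin 100.3°) = (44.02, 35.80). The perpendicularity gives TE at right angles to RT; with |TE| = 14.7 on the left of RT, E = T + 14.7·(-0.9839, -0.1788) = (29.56, 33.17). Then |VE| = |E − V| = 44.43.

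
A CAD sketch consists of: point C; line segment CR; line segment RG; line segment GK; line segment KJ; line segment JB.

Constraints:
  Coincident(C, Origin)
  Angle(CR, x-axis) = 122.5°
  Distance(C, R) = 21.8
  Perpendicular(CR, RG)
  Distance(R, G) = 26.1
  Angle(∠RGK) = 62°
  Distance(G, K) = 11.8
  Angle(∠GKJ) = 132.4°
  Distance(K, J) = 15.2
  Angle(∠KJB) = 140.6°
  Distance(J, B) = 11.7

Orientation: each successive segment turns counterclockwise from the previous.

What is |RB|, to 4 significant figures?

10.41

C is at the origin; CR runs at 122.5° with length 21.8, so R = (-11.71, 18.39). CR ⟂ RG, so RG runs at -147.5°; with |RG| = 26.1, G = (-33.73, 4.362). ∠RGK = 62.0° gives GK at -29.50° from the x-axis; with |GK| = 11.8, K = (-23.46, -1.448). ∠GKJ = 132.4° gives KJ at 18.10° from the x-axis; with |KJ| = 15.2, J = (-9.008, 3.274). ∠KJB = 140.6° gives JB at 57.50° from the x-axis; with |JB| = 11.7, B = (-2.721, 13.14). Then |RB| = |B − R| = 10.41.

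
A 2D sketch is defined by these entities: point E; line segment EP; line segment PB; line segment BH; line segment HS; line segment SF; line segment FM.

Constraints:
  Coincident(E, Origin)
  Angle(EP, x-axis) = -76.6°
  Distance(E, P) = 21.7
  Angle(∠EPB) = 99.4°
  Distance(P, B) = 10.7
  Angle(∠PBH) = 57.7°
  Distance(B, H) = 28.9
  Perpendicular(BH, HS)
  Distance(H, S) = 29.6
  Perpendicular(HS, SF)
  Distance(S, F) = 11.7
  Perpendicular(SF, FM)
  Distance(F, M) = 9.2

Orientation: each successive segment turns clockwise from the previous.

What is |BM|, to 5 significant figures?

26.683

The perpendicularity gives SF at right angles to HS, so SF runs at -99.500°; with |SF| = 11.7, F = (27.198, -13.177). SF is perpendicular to FM, so FM runs at 170.50°; with |FM| = 9.2, M = (18.124, -11.659). Then |BM| = |M − B| = 26.683.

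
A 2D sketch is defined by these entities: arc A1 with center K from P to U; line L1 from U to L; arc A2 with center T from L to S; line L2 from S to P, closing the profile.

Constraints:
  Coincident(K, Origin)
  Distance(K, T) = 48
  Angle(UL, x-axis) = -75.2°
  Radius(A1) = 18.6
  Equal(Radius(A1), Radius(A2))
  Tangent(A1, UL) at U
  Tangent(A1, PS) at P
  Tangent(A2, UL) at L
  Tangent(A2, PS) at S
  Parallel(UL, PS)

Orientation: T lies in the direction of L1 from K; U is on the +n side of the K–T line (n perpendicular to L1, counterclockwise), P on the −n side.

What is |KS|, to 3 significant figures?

51.5

The slot axis is L1's direction at -75.2°, so u = (cos -75.2°, sin -75.2°) = (0.255, -0.967) and n = (−sin -75.2°, cos -75.2°) = (0.967, 0.255). K is at the origin and T lies 48.0 along u from K, so T = 48.0·u = (12.3, -46.4). Tangency of A1 to both parallel lines with radius 18.6 puts U and P at K ± 18.6·n: U = (18.0, 4.75), P = (-18.0, -4.75). Equal radii place L and S the same way about T: L = T + 18.6·n = (30.2, -41.7), S = T − 18.6·n = (-5.72, -51.2). Then |KS| = |S − K| = 51.5.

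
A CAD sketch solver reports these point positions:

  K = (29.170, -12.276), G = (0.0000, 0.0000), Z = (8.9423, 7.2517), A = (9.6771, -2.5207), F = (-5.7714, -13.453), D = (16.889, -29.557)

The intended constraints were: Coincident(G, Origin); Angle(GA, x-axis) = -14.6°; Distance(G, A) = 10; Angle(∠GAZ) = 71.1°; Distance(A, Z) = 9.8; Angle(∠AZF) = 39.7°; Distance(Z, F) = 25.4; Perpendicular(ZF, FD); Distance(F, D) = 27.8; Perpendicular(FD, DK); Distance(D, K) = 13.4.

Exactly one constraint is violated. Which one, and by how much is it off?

Distance(D, K) = 13.4 — off by 7.80.

G = (0.00, 0.00) ✓; GA at -14.60° ✓; |GA| = 10.00 ✓; ∠GAZ = 71.10° ✓; |AZ| = 9.800 ✓; ∠AZF = 39.70° ✓; |ZF| = 25.40 ✓; ∠(ZF, FD) = 90.00° ✓; |FD| = 27.80 ✓; ∠(FD, DK) = 90.00° ✓; |DK| = 21.20 ✗.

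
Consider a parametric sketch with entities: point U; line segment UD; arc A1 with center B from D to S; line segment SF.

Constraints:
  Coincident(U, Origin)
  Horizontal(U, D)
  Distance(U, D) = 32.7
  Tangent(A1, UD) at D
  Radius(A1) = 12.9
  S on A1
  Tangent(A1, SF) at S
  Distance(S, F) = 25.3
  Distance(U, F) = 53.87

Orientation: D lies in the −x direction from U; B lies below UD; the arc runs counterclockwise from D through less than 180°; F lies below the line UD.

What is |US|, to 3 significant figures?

48.0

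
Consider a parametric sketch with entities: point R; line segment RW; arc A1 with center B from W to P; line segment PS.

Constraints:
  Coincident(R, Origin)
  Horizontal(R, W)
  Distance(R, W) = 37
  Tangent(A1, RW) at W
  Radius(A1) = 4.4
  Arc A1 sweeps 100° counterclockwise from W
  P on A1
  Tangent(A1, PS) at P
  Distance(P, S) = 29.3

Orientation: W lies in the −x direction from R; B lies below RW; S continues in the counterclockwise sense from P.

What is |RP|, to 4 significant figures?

41.65

R is at the origin; R and W share the same y with |RW| = 37.0 and W on the −x side, so W = (-37.00, 0.000). A1 meets RW tangentially, so BW is at right angles to RW, so B = W + (0, -4.4) = (-37.00, -4.400). On A1, W sits at bearing 90° from B; a 100° counterclockwise sweep puts P at bearing 190°, so P = B + 4.4·(cos 190°, sin 190°) = (-41.33, -5.164). Then |RP| = |P − R| = 41.65.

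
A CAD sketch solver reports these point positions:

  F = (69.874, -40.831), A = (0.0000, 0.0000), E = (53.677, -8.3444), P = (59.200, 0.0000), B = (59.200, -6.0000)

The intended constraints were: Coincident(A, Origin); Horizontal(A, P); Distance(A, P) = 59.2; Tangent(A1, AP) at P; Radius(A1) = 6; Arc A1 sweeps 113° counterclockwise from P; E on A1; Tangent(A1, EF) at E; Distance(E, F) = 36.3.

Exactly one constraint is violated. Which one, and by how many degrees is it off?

Tangent(A1, EF) at E — off by 3.50°.

A = (0.00, 0.00) ✓; A.y = 0.00, P.y = 0.00 ✓; |AP| = 59.20 ✓; ∠(BP, PA) = 90.00° ✓; |BP| = 6.000 ✓; bearing(B→E) − bearing(B→P) = 113.0° ✓; |BE| = 6.000 ✓; ∠(BE, EF) = 86.50° ✗; |EF| = 36.30 ✓.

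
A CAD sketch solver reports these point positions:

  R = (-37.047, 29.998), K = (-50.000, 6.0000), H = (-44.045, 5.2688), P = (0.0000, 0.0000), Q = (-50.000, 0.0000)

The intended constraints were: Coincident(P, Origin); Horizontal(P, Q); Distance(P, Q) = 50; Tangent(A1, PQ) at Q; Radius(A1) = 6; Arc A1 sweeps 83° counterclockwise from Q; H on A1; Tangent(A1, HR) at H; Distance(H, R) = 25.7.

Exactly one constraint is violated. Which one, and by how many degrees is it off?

Tangent(A1, HR) at H — off by 8.80°.

P = (0.00, 0.00) ✓; P.y = 0.00, Q.y = 0.00 ✓; |PQ| = 50.00 ✓; ∠(KQ, QP) = 90.00° ✓; |KQ| = 6.000 ✓; bearing(K→H) − bearing(K→Q) = 83.00° ✓; |KH| = 6.000 ✓; ∠(KH, HR) = 98.80° ✗; |HR| = 25.70 ✓.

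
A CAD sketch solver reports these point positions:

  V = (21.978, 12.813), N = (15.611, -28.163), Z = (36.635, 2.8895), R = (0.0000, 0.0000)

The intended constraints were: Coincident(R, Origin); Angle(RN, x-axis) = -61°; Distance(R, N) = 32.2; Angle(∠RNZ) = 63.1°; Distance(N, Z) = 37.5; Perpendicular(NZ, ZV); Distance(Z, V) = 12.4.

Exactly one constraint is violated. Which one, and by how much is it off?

Distance(Z, V) = 12.4 — off by 5.30.

R = (0.00, 0.00) ✓; RN at -61.00° ✓; |RN| = 32.20 ✓; ∠RNZ = 63.10° ✓; |NZ| = 37.50 ✓; ∠(NZ, ZV) = 90.00° ✓; |ZV| = 17.70 ✗.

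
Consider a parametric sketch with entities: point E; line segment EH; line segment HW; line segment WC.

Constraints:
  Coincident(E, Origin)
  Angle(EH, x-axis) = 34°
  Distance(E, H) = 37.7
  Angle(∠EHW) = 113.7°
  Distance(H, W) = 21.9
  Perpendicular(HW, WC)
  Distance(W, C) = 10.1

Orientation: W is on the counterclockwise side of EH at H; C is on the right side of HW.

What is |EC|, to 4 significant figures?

58.00

E is at the origin; EH runs at 34.0° with length 37.7, so H = 37.7·(cos 34.0°, sin 34.0°) = (31.25, 21.08). ∠EHW = 113.7°, so HW runs at 34.0° + (180° − 113.7°) = 100.3° from the x-axis; with |HW| = 21.9, W = H + 21.9·(cos 100.3°, sin 100.3°) = (27.34, 42.63). HW is perpendicular to WC; with |WC| = 10.1 on the right of HW, C = W + 10.1·(0.9839, 0.1788) = (37.28, 44.43). Then |EC| = |C − E| = 58.00.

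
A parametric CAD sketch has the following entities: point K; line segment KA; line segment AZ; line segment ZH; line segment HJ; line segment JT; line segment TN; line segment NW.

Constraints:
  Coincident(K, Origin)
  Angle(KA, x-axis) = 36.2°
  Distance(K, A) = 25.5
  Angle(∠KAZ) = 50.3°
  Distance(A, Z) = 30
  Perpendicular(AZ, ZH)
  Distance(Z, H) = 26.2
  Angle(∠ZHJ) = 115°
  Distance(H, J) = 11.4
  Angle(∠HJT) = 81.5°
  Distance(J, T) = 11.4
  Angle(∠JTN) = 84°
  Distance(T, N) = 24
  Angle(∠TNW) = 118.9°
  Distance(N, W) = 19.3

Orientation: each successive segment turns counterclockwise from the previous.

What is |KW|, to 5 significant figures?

37.636

K is at the origin; KA runs at 36.2° with length 25.5, so A = (20.577, 15.060). ∠KAZ = 50.3° gives AZ at 165.90° from the x-axis; with |AZ| = 30.0, Z = (-8.5187, 22.369). AZ is perpendicular to ZH, so ZH runs at -104.10°; with |ZH| = 26.2, H = (-14.901, -3.0418). ∠ZHJ = 115.0° gives HJ at -39.100° from the x-axis; with |HJ| = 11.4, J = (-6.0545, -10.231). ∠HJT = 81.5° gives JT at 59.400° from the x-axis; with |JT| = 11.4, T = (-0.25138, -0.41900). ∠JTN = 84.0° gives TN at 155.40° from the x-axis; with |TN| = 24.0, N = (-22.073, 9.5717). ∠TNW = 118.9° gives NW at -143.50° from the x-axis; with |NW| = 19.3, W = (-37.587, -1.9083). Then |KW| = |W − K| = 37.636.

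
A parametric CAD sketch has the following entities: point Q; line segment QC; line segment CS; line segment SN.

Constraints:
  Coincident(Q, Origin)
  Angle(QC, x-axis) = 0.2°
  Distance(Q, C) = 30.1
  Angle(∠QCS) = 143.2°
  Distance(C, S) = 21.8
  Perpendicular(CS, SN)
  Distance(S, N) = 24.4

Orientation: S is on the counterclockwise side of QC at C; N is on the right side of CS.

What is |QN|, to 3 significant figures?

62.5

Q is at the origin; QC runs at 0.2° with length 30.1, so C = 30.1·(cos 0.2°, sin 0.2°) = (30.1, 0.105). ∠QCS = 143.2°, so CS runs at 0.2° + (180° − 143.2°) = 37.0° from the x-axis; with |CS| = 21.8, S = C + 21.8·(cos 37.0°, sin 37.0°) = (47.5, 13.2). CS is perpendicular to SN; with |SN| = 24.4 on the right of CS, N = S + 24.4·(0.602, -0.799) = (62.2, -6.26). Then |QN| = |N − Q| = 62.5.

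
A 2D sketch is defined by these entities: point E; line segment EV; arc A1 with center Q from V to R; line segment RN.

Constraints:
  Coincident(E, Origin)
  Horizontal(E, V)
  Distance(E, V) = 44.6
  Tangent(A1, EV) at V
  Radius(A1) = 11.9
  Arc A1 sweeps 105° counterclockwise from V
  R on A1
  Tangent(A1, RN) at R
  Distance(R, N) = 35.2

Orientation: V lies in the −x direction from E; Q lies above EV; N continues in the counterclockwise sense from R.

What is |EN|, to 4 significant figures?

64.66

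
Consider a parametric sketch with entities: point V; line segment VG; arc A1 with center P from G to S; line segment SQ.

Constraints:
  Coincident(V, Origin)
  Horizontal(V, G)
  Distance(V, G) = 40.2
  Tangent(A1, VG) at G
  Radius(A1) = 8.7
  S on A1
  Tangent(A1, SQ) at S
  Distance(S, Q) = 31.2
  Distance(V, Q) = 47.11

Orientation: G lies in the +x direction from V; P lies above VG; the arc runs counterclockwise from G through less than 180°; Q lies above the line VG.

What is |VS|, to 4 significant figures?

49.05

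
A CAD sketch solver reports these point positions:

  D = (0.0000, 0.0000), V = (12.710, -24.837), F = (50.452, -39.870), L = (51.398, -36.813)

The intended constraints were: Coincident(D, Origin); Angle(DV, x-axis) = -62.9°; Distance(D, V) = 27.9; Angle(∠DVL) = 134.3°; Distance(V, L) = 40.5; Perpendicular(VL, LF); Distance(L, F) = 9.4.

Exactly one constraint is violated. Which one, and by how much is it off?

Distance(L, F) = 9.4 — off by 6.20.

D = (0.00, 0.00) ✓; DV at -62.90° ✓; |DV| = 27.90 ✓; ∠DVL = 134.3° ✓; |VL| = 40.50 ✓; ∠(VL, LF) = 89.99° ✓; |LF| = 3.200 ✗.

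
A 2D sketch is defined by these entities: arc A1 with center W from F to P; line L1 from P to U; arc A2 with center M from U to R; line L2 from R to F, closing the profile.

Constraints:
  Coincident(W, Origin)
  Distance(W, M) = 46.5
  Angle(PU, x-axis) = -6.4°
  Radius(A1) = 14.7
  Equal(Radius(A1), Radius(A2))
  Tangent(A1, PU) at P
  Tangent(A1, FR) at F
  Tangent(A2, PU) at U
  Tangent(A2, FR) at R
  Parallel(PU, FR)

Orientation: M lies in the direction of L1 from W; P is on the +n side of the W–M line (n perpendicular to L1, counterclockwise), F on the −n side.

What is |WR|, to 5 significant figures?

48.768

The slot axis is L1's direction at -6.4°, so u = (cos -6.4°, sin -6.4°) = (0.99377, -0.11147) and n = (−sin -6.4°, cos -6.4°) = (0.11147, 0.99377). W is at the origin and M lies 46.5 along u from W, so M = 46.5·u = (46.210, -5.1833). Tangency of A1 to both parallel lines with radius 14.7 puts P and F at W ± 14.7·n: P = (1.6386, 14.608), F = (-1.6386, -14.608). Equal radii place U and R the same way about M: U = M + 14.7·n = (47.849, 9.4251), R = M − 14.7·n = (44.572, -19.792). Then |WR| = |R − W| = 48.768.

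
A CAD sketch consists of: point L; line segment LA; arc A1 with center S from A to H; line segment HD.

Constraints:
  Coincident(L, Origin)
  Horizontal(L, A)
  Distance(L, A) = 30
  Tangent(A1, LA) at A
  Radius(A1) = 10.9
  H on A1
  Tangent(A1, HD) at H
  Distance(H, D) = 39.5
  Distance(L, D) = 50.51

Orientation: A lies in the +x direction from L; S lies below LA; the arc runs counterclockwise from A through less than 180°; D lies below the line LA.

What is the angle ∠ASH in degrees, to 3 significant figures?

82.2°

L is at the origin; L and A share the same y with |LA| = 30.0 and A on the +x side, so A = (30.0, 0.00). Since A1 is tangent to LA there, SA ⟂ LA, so S = A + (0, -10.9) = (30.0, -10.9). Since SH ⟂ HD (tangency), |SD| = √(10.9² + 39.5²) = 41.0 regardless of where H sits on A1. So D lies on both circle(L, 50.51) and circle(S, 41.0); the below-LA intersection is D = (13.9, -48.6). H is the foot of the tangent from D: H = (19.2, -9.43).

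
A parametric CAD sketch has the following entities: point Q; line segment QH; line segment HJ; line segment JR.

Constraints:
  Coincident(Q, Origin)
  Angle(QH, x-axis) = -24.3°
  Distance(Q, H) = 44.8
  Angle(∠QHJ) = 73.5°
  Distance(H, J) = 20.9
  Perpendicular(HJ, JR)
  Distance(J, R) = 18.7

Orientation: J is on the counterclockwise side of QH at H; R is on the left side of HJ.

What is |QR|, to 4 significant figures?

25.60

Q is at the origin; QH runs at -24.3° with length 44.8, so H = 44.8·(cos -24.3°, sin -24.3°) = (40.83, -18.44). ∠QHJ = 73.5°, so HJ runs at -24.3° + (180° − 73.5°) = 82.20° from the x-axis; with |HJ| = 20.9, J = H + 20.9·(cos 82.20°, sin 82.20°) = (43.67, 2.271). The perpendicularity gives JR at right angles to HJ; with |JR| = 18.7 on the left of HJ, R = J + 18.7·(-0.9907, 0.1357) = (25.14, 4.809). Then |QR| = |R − Q| = 25.60.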